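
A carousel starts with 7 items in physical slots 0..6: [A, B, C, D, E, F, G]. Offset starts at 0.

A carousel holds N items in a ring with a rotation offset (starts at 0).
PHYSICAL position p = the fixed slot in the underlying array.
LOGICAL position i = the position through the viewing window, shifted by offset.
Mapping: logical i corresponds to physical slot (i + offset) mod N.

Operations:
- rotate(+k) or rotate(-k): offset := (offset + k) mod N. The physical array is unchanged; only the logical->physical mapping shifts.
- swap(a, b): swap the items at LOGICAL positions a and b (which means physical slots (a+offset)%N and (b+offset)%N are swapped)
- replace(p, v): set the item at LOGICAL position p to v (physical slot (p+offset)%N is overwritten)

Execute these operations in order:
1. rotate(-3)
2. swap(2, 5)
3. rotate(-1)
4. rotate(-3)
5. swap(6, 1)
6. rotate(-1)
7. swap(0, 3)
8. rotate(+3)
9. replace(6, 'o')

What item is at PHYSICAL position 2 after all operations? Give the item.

After op 1 (rotate(-3)): offset=4, physical=[A,B,C,D,E,F,G], logical=[E,F,G,A,B,C,D]
After op 2 (swap(2, 5)): offset=4, physical=[A,B,G,D,E,F,C], logical=[E,F,C,A,B,G,D]
After op 3 (rotate(-1)): offset=3, physical=[A,B,G,D,E,F,C], logical=[D,E,F,C,A,B,G]
After op 4 (rotate(-3)): offset=0, physical=[A,B,G,D,E,F,C], logical=[A,B,G,D,E,F,C]
After op 5 (swap(6, 1)): offset=0, physical=[A,C,G,D,E,F,B], logical=[A,C,G,D,E,F,B]
After op 6 (rotate(-1)): offset=6, physical=[A,C,G,D,E,F,B], logical=[B,A,C,G,D,E,F]
After op 7 (swap(0, 3)): offset=6, physical=[A,C,B,D,E,F,G], logical=[G,A,C,B,D,E,F]
After op 8 (rotate(+3)): offset=2, physical=[A,C,B,D,E,F,G], logical=[B,D,E,F,G,A,C]
After op 9 (replace(6, 'o')): offset=2, physical=[A,o,B,D,E,F,G], logical=[B,D,E,F,G,A,o]

Answer: B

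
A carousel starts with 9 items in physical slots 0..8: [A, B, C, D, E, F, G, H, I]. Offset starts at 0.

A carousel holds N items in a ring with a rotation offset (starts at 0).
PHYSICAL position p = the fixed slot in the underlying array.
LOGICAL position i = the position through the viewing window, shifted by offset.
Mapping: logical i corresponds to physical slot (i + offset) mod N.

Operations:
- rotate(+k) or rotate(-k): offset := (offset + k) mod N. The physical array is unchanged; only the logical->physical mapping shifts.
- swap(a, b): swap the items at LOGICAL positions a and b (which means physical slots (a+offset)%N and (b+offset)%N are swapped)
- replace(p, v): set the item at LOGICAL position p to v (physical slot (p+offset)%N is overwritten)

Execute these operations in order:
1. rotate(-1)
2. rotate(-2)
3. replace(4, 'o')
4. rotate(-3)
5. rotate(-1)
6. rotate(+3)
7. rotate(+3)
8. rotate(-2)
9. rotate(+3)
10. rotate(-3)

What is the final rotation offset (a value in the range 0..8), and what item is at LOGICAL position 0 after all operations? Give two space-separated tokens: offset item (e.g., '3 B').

After op 1 (rotate(-1)): offset=8, physical=[A,B,C,D,E,F,G,H,I], logical=[I,A,B,C,D,E,F,G,H]
After op 2 (rotate(-2)): offset=6, physical=[A,B,C,D,E,F,G,H,I], logical=[G,H,I,A,B,C,D,E,F]
After op 3 (replace(4, 'o')): offset=6, physical=[A,o,C,D,E,F,G,H,I], logical=[G,H,I,A,o,C,D,E,F]
After op 4 (rotate(-3)): offset=3, physical=[A,o,C,D,E,F,G,H,I], logical=[D,E,F,G,H,I,A,o,C]
After op 5 (rotate(-1)): offset=2, physical=[A,o,C,D,E,F,G,H,I], logical=[C,D,E,F,G,H,I,A,o]
After op 6 (rotate(+3)): offset=5, physical=[A,o,C,D,E,F,G,H,I], logical=[F,G,H,I,A,o,C,D,E]
After op 7 (rotate(+3)): offset=8, physical=[A,o,C,D,E,F,G,H,I], logical=[I,A,o,C,D,E,F,G,H]
After op 8 (rotate(-2)): offset=6, physical=[A,o,C,D,E,F,G,H,I], logical=[G,H,I,A,o,C,D,E,F]
After op 9 (rotate(+3)): offset=0, physical=[A,o,C,D,E,F,G,H,I], logical=[A,o,C,D,E,F,G,H,I]
After op 10 (rotate(-3)): offset=6, physical=[A,o,C,D,E,F,G,H,I], logical=[G,H,I,A,o,C,D,E,F]

Answer: 6 G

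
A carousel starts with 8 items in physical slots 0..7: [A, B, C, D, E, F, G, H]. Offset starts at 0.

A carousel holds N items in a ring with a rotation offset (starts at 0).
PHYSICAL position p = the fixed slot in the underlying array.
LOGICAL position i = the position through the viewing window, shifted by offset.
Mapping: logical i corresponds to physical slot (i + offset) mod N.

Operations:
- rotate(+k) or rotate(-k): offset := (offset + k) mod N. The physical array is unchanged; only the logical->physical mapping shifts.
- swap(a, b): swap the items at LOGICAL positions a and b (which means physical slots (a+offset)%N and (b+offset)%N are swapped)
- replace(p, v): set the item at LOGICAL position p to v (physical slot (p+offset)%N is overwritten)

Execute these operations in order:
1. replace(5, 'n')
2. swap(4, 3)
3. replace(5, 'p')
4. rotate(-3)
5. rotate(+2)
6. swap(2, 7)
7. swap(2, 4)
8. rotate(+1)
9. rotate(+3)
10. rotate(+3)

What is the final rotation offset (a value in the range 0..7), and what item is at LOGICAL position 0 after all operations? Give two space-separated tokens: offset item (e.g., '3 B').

Answer: 6 B

Derivation:
After op 1 (replace(5, 'n')): offset=0, physical=[A,B,C,D,E,n,G,H], logical=[A,B,C,D,E,n,G,H]
After op 2 (swap(4, 3)): offset=0, physical=[A,B,C,E,D,n,G,H], logical=[A,B,C,E,D,n,G,H]
After op 3 (replace(5, 'p')): offset=0, physical=[A,B,C,E,D,p,G,H], logical=[A,B,C,E,D,p,G,H]
After op 4 (rotate(-3)): offset=5, physical=[A,B,C,E,D,p,G,H], logical=[p,G,H,A,B,C,E,D]
After op 5 (rotate(+2)): offset=7, physical=[A,B,C,E,D,p,G,H], logical=[H,A,B,C,E,D,p,G]
After op 6 (swap(2, 7)): offset=7, physical=[A,G,C,E,D,p,B,H], logical=[H,A,G,C,E,D,p,B]
After op 7 (swap(2, 4)): offset=7, physical=[A,E,C,G,D,p,B,H], logical=[H,A,E,C,G,D,p,B]
After op 8 (rotate(+1)): offset=0, physical=[A,E,C,G,D,p,B,H], logical=[A,E,C,G,D,p,B,H]
After op 9 (rotate(+3)): offset=3, physical=[A,E,C,G,D,p,B,H], logical=[G,D,p,B,H,A,E,C]
After op 10 (rotate(+3)): offset=6, physical=[A,E,C,G,D,p,B,H], logical=[B,H,A,E,C,G,D,p]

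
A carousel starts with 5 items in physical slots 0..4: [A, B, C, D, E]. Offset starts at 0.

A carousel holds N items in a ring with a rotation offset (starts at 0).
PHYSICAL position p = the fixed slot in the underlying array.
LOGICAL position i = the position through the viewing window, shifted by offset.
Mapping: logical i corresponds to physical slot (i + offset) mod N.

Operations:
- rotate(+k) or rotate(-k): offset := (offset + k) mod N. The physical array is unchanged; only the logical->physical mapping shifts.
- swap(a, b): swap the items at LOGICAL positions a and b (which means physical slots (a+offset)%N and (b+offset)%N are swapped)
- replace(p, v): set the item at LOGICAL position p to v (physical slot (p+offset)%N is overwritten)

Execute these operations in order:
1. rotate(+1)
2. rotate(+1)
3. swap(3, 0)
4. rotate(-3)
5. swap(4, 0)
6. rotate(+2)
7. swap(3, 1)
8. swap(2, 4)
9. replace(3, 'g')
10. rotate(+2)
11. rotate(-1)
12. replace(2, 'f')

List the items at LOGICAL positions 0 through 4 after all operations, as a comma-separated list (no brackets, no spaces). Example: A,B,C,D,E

Answer: D,C,f,E,B

Derivation:
After op 1 (rotate(+1)): offset=1, physical=[A,B,C,D,E], logical=[B,C,D,E,A]
After op 2 (rotate(+1)): offset=2, physical=[A,B,C,D,E], logical=[C,D,E,A,B]
After op 3 (swap(3, 0)): offset=2, physical=[C,B,A,D,E], logical=[A,D,E,C,B]
After op 4 (rotate(-3)): offset=4, physical=[C,B,A,D,E], logical=[E,C,B,A,D]
After op 5 (swap(4, 0)): offset=4, physical=[C,B,A,E,D], logical=[D,C,B,A,E]
After op 6 (rotate(+2)): offset=1, physical=[C,B,A,E,D], logical=[B,A,E,D,C]
After op 7 (swap(3, 1)): offset=1, physical=[C,B,D,E,A], logical=[B,D,E,A,C]
After op 8 (swap(2, 4)): offset=1, physical=[E,B,D,C,A], logical=[B,D,C,A,E]
After op 9 (replace(3, 'g')): offset=1, physical=[E,B,D,C,g], logical=[B,D,C,g,E]
After op 10 (rotate(+2)): offset=3, physical=[E,B,D,C,g], logical=[C,g,E,B,D]
After op 11 (rotate(-1)): offset=2, physical=[E,B,D,C,g], logical=[D,C,g,E,B]
After op 12 (replace(2, 'f')): offset=2, physical=[E,B,D,C,f], logical=[D,C,f,E,B]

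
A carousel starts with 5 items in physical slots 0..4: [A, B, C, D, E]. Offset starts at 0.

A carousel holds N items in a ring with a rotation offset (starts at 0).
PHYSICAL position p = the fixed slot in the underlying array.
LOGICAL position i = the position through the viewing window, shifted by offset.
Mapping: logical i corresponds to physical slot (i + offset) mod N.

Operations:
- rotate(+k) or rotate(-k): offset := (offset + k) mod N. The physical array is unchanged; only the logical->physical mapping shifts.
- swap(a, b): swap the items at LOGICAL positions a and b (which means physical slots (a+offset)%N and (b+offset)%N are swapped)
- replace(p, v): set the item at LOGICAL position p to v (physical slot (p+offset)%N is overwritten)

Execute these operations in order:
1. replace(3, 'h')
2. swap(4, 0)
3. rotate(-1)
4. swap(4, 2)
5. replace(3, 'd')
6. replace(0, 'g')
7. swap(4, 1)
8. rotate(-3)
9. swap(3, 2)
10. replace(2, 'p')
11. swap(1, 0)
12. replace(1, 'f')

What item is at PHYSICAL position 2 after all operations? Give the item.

After op 1 (replace(3, 'h')): offset=0, physical=[A,B,C,h,E], logical=[A,B,C,h,E]
After op 2 (swap(4, 0)): offset=0, physical=[E,B,C,h,A], logical=[E,B,C,h,A]
After op 3 (rotate(-1)): offset=4, physical=[E,B,C,h,A], logical=[A,E,B,C,h]
After op 4 (swap(4, 2)): offset=4, physical=[E,h,C,B,A], logical=[A,E,h,C,B]
After op 5 (replace(3, 'd')): offset=4, physical=[E,h,d,B,A], logical=[A,E,h,d,B]
After op 6 (replace(0, 'g')): offset=4, physical=[E,h,d,B,g], logical=[g,E,h,d,B]
After op 7 (swap(4, 1)): offset=4, physical=[B,h,d,E,g], logical=[g,B,h,d,E]
After op 8 (rotate(-3)): offset=1, physical=[B,h,d,E,g], logical=[h,d,E,g,B]
After op 9 (swap(3, 2)): offset=1, physical=[B,h,d,g,E], logical=[h,d,g,E,B]
After op 10 (replace(2, 'p')): offset=1, physical=[B,h,d,p,E], logical=[h,d,p,E,B]
After op 11 (swap(1, 0)): offset=1, physical=[B,d,h,p,E], logical=[d,h,p,E,B]
After op 12 (replace(1, 'f')): offset=1, physical=[B,d,f,p,E], logical=[d,f,p,E,B]

Answer: f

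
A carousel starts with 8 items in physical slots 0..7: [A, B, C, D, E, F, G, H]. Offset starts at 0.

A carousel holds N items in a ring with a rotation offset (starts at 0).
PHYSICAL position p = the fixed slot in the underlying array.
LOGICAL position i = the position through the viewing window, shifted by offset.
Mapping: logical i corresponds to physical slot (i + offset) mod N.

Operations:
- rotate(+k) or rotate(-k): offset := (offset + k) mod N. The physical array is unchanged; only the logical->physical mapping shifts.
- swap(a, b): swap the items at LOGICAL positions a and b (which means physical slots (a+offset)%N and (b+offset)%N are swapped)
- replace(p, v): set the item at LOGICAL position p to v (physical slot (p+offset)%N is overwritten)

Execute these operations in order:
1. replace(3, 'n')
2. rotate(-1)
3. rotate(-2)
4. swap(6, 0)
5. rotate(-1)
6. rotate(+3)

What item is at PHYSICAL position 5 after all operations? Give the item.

After op 1 (replace(3, 'n')): offset=0, physical=[A,B,C,n,E,F,G,H], logical=[A,B,C,n,E,F,G,H]
After op 2 (rotate(-1)): offset=7, physical=[A,B,C,n,E,F,G,H], logical=[H,A,B,C,n,E,F,G]
After op 3 (rotate(-2)): offset=5, physical=[A,B,C,n,E,F,G,H], logical=[F,G,H,A,B,C,n,E]
After op 4 (swap(6, 0)): offset=5, physical=[A,B,C,F,E,n,G,H], logical=[n,G,H,A,B,C,F,E]
After op 5 (rotate(-1)): offset=4, physical=[A,B,C,F,E,n,G,H], logical=[E,n,G,H,A,B,C,F]
After op 6 (rotate(+3)): offset=7, physical=[A,B,C,F,E,n,G,H], logical=[H,A,B,C,F,E,n,G]

Answer: n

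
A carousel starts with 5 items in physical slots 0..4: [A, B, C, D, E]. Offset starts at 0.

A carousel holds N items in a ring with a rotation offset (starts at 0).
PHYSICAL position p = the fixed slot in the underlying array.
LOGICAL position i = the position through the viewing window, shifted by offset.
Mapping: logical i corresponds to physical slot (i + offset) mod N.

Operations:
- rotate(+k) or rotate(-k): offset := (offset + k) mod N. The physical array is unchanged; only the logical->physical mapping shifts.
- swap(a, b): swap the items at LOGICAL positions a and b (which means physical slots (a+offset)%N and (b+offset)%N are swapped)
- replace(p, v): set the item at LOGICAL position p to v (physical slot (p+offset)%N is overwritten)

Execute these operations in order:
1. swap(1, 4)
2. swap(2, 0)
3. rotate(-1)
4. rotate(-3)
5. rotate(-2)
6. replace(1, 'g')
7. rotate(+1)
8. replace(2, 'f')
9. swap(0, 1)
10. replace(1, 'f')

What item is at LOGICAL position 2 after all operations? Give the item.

Answer: f

Derivation:
After op 1 (swap(1, 4)): offset=0, physical=[A,E,C,D,B], logical=[A,E,C,D,B]
After op 2 (swap(2, 0)): offset=0, physical=[C,E,A,D,B], logical=[C,E,A,D,B]
After op 3 (rotate(-1)): offset=4, physical=[C,E,A,D,B], logical=[B,C,E,A,D]
After op 4 (rotate(-3)): offset=1, physical=[C,E,A,D,B], logical=[E,A,D,B,C]
After op 5 (rotate(-2)): offset=4, physical=[C,E,A,D,B], logical=[B,C,E,A,D]
After op 6 (replace(1, 'g')): offset=4, physical=[g,E,A,D,B], logical=[B,g,E,A,D]
After op 7 (rotate(+1)): offset=0, physical=[g,E,A,D,B], logical=[g,E,A,D,B]
After op 8 (replace(2, 'f')): offset=0, physical=[g,E,f,D,B], logical=[g,E,f,D,B]
After op 9 (swap(0, 1)): offset=0, physical=[E,g,f,D,B], logical=[E,g,f,D,B]
After op 10 (replace(1, 'f')): offset=0, physical=[E,f,f,D,B], logical=[E,f,f,D,B]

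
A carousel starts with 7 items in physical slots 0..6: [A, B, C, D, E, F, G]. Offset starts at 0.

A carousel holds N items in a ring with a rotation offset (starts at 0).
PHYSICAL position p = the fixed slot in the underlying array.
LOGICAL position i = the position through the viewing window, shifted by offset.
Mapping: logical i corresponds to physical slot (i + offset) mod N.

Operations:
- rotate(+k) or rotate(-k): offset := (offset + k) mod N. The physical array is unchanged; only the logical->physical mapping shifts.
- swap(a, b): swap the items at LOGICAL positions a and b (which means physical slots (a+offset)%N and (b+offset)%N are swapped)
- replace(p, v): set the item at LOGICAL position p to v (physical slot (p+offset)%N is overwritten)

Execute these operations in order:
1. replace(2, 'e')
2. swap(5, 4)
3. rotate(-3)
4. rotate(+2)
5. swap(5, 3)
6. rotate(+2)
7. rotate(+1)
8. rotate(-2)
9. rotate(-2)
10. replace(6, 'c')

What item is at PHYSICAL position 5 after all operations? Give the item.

Answer: E

Derivation:
After op 1 (replace(2, 'e')): offset=0, physical=[A,B,e,D,E,F,G], logical=[A,B,e,D,E,F,G]
After op 2 (swap(5, 4)): offset=0, physical=[A,B,e,D,F,E,G], logical=[A,B,e,D,F,E,G]
After op 3 (rotate(-3)): offset=4, physical=[A,B,e,D,F,E,G], logical=[F,E,G,A,B,e,D]
After op 4 (rotate(+2)): offset=6, physical=[A,B,e,D,F,E,G], logical=[G,A,B,e,D,F,E]
After op 5 (swap(5, 3)): offset=6, physical=[A,B,F,D,e,E,G], logical=[G,A,B,F,D,e,E]
After op 6 (rotate(+2)): offset=1, physical=[A,B,F,D,e,E,G], logical=[B,F,D,e,E,G,A]
After op 7 (rotate(+1)): offset=2, physical=[A,B,F,D,e,E,G], logical=[F,D,e,E,G,A,B]
After op 8 (rotate(-2)): offset=0, physical=[A,B,F,D,e,E,G], logical=[A,B,F,D,e,E,G]
After op 9 (rotate(-2)): offset=5, physical=[A,B,F,D,e,E,G], logical=[E,G,A,B,F,D,e]
After op 10 (replace(6, 'c')): offset=5, physical=[A,B,F,D,c,E,G], logical=[E,G,A,B,F,D,c]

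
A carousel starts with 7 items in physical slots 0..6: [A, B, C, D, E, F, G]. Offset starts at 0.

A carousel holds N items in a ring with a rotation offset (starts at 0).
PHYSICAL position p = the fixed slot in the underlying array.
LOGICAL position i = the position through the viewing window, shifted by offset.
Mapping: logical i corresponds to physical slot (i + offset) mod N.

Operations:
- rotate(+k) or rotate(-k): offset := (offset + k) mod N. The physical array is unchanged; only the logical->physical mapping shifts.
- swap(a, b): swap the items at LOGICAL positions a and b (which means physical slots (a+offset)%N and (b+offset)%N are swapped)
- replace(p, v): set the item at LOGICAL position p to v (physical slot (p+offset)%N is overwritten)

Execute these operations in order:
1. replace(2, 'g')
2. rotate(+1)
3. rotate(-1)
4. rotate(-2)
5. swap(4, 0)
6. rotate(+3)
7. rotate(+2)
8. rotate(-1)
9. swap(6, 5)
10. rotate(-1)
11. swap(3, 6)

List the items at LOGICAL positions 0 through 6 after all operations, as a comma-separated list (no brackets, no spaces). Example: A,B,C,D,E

After op 1 (replace(2, 'g')): offset=0, physical=[A,B,g,D,E,F,G], logical=[A,B,g,D,E,F,G]
After op 2 (rotate(+1)): offset=1, physical=[A,B,g,D,E,F,G], logical=[B,g,D,E,F,G,A]
After op 3 (rotate(-1)): offset=0, physical=[A,B,g,D,E,F,G], logical=[A,B,g,D,E,F,G]
After op 4 (rotate(-2)): offset=5, physical=[A,B,g,D,E,F,G], logical=[F,G,A,B,g,D,E]
After op 5 (swap(4, 0)): offset=5, physical=[A,B,F,D,E,g,G], logical=[g,G,A,B,F,D,E]
After op 6 (rotate(+3)): offset=1, physical=[A,B,F,D,E,g,G], logical=[B,F,D,E,g,G,A]
After op 7 (rotate(+2)): offset=3, physical=[A,B,F,D,E,g,G], logical=[D,E,g,G,A,B,F]
After op 8 (rotate(-1)): offset=2, physical=[A,B,F,D,E,g,G], logical=[F,D,E,g,G,A,B]
After op 9 (swap(6, 5)): offset=2, physical=[B,A,F,D,E,g,G], logical=[F,D,E,g,G,B,A]
After op 10 (rotate(-1)): offset=1, physical=[B,A,F,D,E,g,G], logical=[A,F,D,E,g,G,B]
After op 11 (swap(3, 6)): offset=1, physical=[E,A,F,D,B,g,G], logical=[A,F,D,B,g,G,E]

Answer: A,F,D,B,g,G,E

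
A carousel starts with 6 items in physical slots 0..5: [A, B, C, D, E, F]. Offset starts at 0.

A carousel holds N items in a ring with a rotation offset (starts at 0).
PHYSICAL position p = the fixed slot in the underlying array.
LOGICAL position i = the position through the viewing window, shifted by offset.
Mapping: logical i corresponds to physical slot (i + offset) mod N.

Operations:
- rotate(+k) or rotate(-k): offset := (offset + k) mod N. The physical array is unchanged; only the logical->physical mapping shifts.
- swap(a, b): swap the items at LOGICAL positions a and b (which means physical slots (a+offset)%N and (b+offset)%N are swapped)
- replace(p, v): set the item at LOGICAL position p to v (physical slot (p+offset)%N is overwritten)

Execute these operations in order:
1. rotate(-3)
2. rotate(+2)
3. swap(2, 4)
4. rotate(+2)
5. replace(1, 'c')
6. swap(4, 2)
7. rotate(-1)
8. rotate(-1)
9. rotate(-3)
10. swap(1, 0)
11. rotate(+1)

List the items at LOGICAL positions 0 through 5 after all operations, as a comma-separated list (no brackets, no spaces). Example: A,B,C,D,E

After op 1 (rotate(-3)): offset=3, physical=[A,B,C,D,E,F], logical=[D,E,F,A,B,C]
After op 2 (rotate(+2)): offset=5, physical=[A,B,C,D,E,F], logical=[F,A,B,C,D,E]
After op 3 (swap(2, 4)): offset=5, physical=[A,D,C,B,E,F], logical=[F,A,D,C,B,E]
After op 4 (rotate(+2)): offset=1, physical=[A,D,C,B,E,F], logical=[D,C,B,E,F,A]
After op 5 (replace(1, 'c')): offset=1, physical=[A,D,c,B,E,F], logical=[D,c,B,E,F,A]
After op 6 (swap(4, 2)): offset=1, physical=[A,D,c,F,E,B], logical=[D,c,F,E,B,A]
After op 7 (rotate(-1)): offset=0, physical=[A,D,c,F,E,B], logical=[A,D,c,F,E,B]
After op 8 (rotate(-1)): offset=5, physical=[A,D,c,F,E,B], logical=[B,A,D,c,F,E]
After op 9 (rotate(-3)): offset=2, physical=[A,D,c,F,E,B], logical=[c,F,E,B,A,D]
After op 10 (swap(1, 0)): offset=2, physical=[A,D,F,c,E,B], logical=[F,c,E,B,A,D]
After op 11 (rotate(+1)): offset=3, physical=[A,D,F,c,E,B], logical=[c,E,B,A,D,F]

Answer: c,E,B,A,D,F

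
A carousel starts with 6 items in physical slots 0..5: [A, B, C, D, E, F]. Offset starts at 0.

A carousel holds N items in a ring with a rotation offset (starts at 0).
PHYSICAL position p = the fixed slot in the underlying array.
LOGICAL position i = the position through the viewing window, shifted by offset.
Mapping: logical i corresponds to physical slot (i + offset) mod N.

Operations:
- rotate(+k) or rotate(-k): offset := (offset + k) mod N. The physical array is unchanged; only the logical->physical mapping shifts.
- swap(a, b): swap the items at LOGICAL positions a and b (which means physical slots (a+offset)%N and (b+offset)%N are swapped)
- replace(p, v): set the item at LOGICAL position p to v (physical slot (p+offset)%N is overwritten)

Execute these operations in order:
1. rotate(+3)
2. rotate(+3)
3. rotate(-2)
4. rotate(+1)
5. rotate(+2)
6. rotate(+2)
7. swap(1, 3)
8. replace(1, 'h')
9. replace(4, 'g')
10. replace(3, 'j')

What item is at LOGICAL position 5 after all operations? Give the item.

Answer: C

Derivation:
After op 1 (rotate(+3)): offset=3, physical=[A,B,C,D,E,F], logical=[D,E,F,A,B,C]
After op 2 (rotate(+3)): offset=0, physical=[A,B,C,D,E,F], logical=[A,B,C,D,E,F]
After op 3 (rotate(-2)): offset=4, physical=[A,B,C,D,E,F], logical=[E,F,A,B,C,D]
After op 4 (rotate(+1)): offset=5, physical=[A,B,C,D,E,F], logical=[F,A,B,C,D,E]
After op 5 (rotate(+2)): offset=1, physical=[A,B,C,D,E,F], logical=[B,C,D,E,F,A]
After op 6 (rotate(+2)): offset=3, physical=[A,B,C,D,E,F], logical=[D,E,F,A,B,C]
After op 7 (swap(1, 3)): offset=3, physical=[E,B,C,D,A,F], logical=[D,A,F,E,B,C]
After op 8 (replace(1, 'h')): offset=3, physical=[E,B,C,D,h,F], logical=[D,h,F,E,B,C]
After op 9 (replace(4, 'g')): offset=3, physical=[E,g,C,D,h,F], logical=[D,h,F,E,g,C]
After op 10 (replace(3, 'j')): offset=3, physical=[j,g,C,D,h,F], logical=[D,h,F,j,g,C]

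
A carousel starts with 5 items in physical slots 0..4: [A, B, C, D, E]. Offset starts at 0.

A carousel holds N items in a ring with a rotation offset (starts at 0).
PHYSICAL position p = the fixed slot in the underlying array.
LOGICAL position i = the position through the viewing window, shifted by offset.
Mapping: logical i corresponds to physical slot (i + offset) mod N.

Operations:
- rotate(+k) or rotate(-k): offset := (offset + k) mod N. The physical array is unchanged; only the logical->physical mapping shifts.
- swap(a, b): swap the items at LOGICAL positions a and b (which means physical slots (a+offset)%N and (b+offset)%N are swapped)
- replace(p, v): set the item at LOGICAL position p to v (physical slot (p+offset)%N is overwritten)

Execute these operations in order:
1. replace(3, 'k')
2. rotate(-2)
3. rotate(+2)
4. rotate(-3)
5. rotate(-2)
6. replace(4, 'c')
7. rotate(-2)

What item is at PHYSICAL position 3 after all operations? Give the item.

Answer: k

Derivation:
After op 1 (replace(3, 'k')): offset=0, physical=[A,B,C,k,E], logical=[A,B,C,k,E]
After op 2 (rotate(-2)): offset=3, physical=[A,B,C,k,E], logical=[k,E,A,B,C]
After op 3 (rotate(+2)): offset=0, physical=[A,B,C,k,E], logical=[A,B,C,k,E]
After op 4 (rotate(-3)): offset=2, physical=[A,B,C,k,E], logical=[C,k,E,A,B]
After op 5 (rotate(-2)): offset=0, physical=[A,B,C,k,E], logical=[A,B,C,k,E]
After op 6 (replace(4, 'c')): offset=0, physical=[A,B,C,k,c], logical=[A,B,C,k,c]
After op 7 (rotate(-2)): offset=3, physical=[A,B,C,k,c], logical=[k,c,A,B,C]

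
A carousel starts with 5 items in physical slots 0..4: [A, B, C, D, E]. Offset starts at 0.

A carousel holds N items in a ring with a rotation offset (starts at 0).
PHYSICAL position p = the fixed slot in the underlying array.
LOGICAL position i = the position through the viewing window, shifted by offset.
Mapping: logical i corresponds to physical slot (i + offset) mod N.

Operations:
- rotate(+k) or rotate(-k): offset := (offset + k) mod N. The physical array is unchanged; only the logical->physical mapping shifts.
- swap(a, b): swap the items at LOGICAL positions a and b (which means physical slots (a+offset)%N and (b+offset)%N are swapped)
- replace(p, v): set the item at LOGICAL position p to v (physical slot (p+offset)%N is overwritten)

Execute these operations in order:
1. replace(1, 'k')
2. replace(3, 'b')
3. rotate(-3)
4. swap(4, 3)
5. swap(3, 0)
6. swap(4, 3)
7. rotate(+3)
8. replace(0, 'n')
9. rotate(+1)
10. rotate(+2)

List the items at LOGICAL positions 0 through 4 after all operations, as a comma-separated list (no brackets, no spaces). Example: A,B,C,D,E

Answer: b,E,n,C,k

Derivation:
After op 1 (replace(1, 'k')): offset=0, physical=[A,k,C,D,E], logical=[A,k,C,D,E]
After op 2 (replace(3, 'b')): offset=0, physical=[A,k,C,b,E], logical=[A,k,C,b,E]
After op 3 (rotate(-3)): offset=2, physical=[A,k,C,b,E], logical=[C,b,E,A,k]
After op 4 (swap(4, 3)): offset=2, physical=[k,A,C,b,E], logical=[C,b,E,k,A]
After op 5 (swap(3, 0)): offset=2, physical=[C,A,k,b,E], logical=[k,b,E,C,A]
After op 6 (swap(4, 3)): offset=2, physical=[A,C,k,b,E], logical=[k,b,E,A,C]
After op 7 (rotate(+3)): offset=0, physical=[A,C,k,b,E], logical=[A,C,k,b,E]
After op 8 (replace(0, 'n')): offset=0, physical=[n,C,k,b,E], logical=[n,C,k,b,E]
After op 9 (rotate(+1)): offset=1, physical=[n,C,k,b,E], logical=[C,k,b,E,n]
After op 10 (rotate(+2)): offset=3, physical=[n,C,k,b,E], logical=[b,E,n,C,k]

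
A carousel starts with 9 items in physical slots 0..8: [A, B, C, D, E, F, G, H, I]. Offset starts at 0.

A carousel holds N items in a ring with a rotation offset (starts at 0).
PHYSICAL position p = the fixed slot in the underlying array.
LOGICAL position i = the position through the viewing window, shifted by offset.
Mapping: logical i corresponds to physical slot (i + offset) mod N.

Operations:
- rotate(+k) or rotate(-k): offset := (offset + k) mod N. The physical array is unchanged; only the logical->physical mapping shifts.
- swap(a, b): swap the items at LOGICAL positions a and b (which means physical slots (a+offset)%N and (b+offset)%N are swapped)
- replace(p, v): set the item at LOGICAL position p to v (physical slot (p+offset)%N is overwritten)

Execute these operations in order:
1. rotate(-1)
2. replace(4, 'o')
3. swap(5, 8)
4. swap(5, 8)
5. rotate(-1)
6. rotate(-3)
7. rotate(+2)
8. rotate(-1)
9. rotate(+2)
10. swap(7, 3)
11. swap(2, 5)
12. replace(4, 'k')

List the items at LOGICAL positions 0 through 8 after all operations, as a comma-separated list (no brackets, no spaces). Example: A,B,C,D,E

Answer: H,I,o,F,k,A,E,B,G

Derivation:
After op 1 (rotate(-1)): offset=8, physical=[A,B,C,D,E,F,G,H,I], logical=[I,A,B,C,D,E,F,G,H]
After op 2 (replace(4, 'o')): offset=8, physical=[A,B,C,o,E,F,G,H,I], logical=[I,A,B,C,o,E,F,G,H]
After op 3 (swap(5, 8)): offset=8, physical=[A,B,C,o,H,F,G,E,I], logical=[I,A,B,C,o,H,F,G,E]
After op 4 (swap(5, 8)): offset=8, physical=[A,B,C,o,E,F,G,H,I], logical=[I,A,B,C,o,E,F,G,H]
After op 5 (rotate(-1)): offset=7, physical=[A,B,C,o,E,F,G,H,I], logical=[H,I,A,B,C,o,E,F,G]
After op 6 (rotate(-3)): offset=4, physical=[A,B,C,o,E,F,G,H,I], logical=[E,F,G,H,I,A,B,C,o]
After op 7 (rotate(+2)): offset=6, physical=[A,B,C,o,E,F,G,H,I], logical=[G,H,I,A,B,C,o,E,F]
After op 8 (rotate(-1)): offset=5, physical=[A,B,C,o,E,F,G,H,I], logical=[F,G,H,I,A,B,C,o,E]
After op 9 (rotate(+2)): offset=7, physical=[A,B,C,o,E,F,G,H,I], logical=[H,I,A,B,C,o,E,F,G]
After op 10 (swap(7, 3)): offset=7, physical=[A,F,C,o,E,B,G,H,I], logical=[H,I,A,F,C,o,E,B,G]
After op 11 (swap(2, 5)): offset=7, physical=[o,F,C,A,E,B,G,H,I], logical=[H,I,o,F,C,A,E,B,G]
After op 12 (replace(4, 'k')): offset=7, physical=[o,F,k,A,E,B,G,H,I], logical=[H,I,o,F,k,A,E,B,G]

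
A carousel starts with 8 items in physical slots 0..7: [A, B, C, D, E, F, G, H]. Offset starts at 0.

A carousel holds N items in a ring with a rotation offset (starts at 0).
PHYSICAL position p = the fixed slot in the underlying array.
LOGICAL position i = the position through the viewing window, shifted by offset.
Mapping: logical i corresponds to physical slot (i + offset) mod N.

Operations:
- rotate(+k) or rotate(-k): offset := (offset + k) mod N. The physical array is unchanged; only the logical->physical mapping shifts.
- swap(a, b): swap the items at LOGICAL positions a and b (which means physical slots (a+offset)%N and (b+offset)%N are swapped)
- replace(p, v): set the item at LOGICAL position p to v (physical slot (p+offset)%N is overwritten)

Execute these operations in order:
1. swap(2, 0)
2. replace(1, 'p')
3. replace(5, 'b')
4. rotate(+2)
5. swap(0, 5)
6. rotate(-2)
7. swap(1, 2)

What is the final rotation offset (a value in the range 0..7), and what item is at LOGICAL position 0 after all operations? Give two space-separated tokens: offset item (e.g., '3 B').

After op 1 (swap(2, 0)): offset=0, physical=[C,B,A,D,E,F,G,H], logical=[C,B,A,D,E,F,G,H]
After op 2 (replace(1, 'p')): offset=0, physical=[C,p,A,D,E,F,G,H], logical=[C,p,A,D,E,F,G,H]
After op 3 (replace(5, 'b')): offset=0, physical=[C,p,A,D,E,b,G,H], logical=[C,p,A,D,E,b,G,H]
After op 4 (rotate(+2)): offset=2, physical=[C,p,A,D,E,b,G,H], logical=[A,D,E,b,G,H,C,p]
After op 5 (swap(0, 5)): offset=2, physical=[C,p,H,D,E,b,G,A], logical=[H,D,E,b,G,A,C,p]
After op 6 (rotate(-2)): offset=0, physical=[C,p,H,D,E,b,G,A], logical=[C,p,H,D,E,b,G,A]
After op 7 (swap(1, 2)): offset=0, physical=[C,H,p,D,E,b,G,A], logical=[C,H,p,D,E,b,G,A]

Answer: 0 C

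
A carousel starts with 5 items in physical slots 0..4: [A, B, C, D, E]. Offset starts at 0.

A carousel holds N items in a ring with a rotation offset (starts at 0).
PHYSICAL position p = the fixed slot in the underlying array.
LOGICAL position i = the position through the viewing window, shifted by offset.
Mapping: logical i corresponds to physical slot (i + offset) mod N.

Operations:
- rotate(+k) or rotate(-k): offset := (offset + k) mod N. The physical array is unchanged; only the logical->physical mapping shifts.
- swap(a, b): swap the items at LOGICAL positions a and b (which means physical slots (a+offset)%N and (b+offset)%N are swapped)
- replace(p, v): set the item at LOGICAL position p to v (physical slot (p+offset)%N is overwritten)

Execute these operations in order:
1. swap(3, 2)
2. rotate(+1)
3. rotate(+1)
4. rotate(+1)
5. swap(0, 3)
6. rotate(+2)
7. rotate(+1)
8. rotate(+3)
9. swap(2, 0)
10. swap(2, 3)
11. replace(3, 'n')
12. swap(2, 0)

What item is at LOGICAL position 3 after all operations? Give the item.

Answer: n

Derivation:
After op 1 (swap(3, 2)): offset=0, physical=[A,B,D,C,E], logical=[A,B,D,C,E]
After op 2 (rotate(+1)): offset=1, physical=[A,B,D,C,E], logical=[B,D,C,E,A]
After op 3 (rotate(+1)): offset=2, physical=[A,B,D,C,E], logical=[D,C,E,A,B]
After op 4 (rotate(+1)): offset=3, physical=[A,B,D,C,E], logical=[C,E,A,B,D]
After op 5 (swap(0, 3)): offset=3, physical=[A,C,D,B,E], logical=[B,E,A,C,D]
After op 6 (rotate(+2)): offset=0, physical=[A,C,D,B,E], logical=[A,C,D,B,E]
After op 7 (rotate(+1)): offset=1, physical=[A,C,D,B,E], logical=[C,D,B,E,A]
After op 8 (rotate(+3)): offset=4, physical=[A,C,D,B,E], logical=[E,A,C,D,B]
After op 9 (swap(2, 0)): offset=4, physical=[A,E,D,B,C], logical=[C,A,E,D,B]
After op 10 (swap(2, 3)): offset=4, physical=[A,D,E,B,C], logical=[C,A,D,E,B]
After op 11 (replace(3, 'n')): offset=4, physical=[A,D,n,B,C], logical=[C,A,D,n,B]
After op 12 (swap(2, 0)): offset=4, physical=[A,C,n,B,D], logical=[D,A,C,n,B]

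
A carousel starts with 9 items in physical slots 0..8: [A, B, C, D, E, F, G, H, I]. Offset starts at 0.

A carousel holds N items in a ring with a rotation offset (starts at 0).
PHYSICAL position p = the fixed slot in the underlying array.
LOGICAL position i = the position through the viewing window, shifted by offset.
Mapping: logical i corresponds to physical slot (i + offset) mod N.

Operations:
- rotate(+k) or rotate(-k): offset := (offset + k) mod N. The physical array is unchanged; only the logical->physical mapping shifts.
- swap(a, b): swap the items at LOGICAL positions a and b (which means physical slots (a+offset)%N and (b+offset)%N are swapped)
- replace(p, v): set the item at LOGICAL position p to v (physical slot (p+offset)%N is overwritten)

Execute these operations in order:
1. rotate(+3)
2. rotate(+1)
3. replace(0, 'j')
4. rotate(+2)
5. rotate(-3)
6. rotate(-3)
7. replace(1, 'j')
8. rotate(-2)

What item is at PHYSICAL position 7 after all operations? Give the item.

Answer: H

Derivation:
After op 1 (rotate(+3)): offset=3, physical=[A,B,C,D,E,F,G,H,I], logical=[D,E,F,G,H,I,A,B,C]
After op 2 (rotate(+1)): offset=4, physical=[A,B,C,D,E,F,G,H,I], logical=[E,F,G,H,I,A,B,C,D]
After op 3 (replace(0, 'j')): offset=4, physical=[A,B,C,D,j,F,G,H,I], logical=[j,F,G,H,I,A,B,C,D]
After op 4 (rotate(+2)): offset=6, physical=[A,B,C,D,j,F,G,H,I], logical=[G,H,I,A,B,C,D,j,F]
After op 5 (rotate(-3)): offset=3, physical=[A,B,C,D,j,F,G,H,I], logical=[D,j,F,G,H,I,A,B,C]
After op 6 (rotate(-3)): offset=0, physical=[A,B,C,D,j,F,G,H,I], logical=[A,B,C,D,j,F,G,H,I]
After op 7 (replace(1, 'j')): offset=0, physical=[A,j,C,D,j,F,G,H,I], logical=[A,j,C,D,j,F,G,H,I]
After op 8 (rotate(-2)): offset=7, physical=[A,j,C,D,j,F,G,H,I], logical=[H,I,A,j,C,D,j,F,G]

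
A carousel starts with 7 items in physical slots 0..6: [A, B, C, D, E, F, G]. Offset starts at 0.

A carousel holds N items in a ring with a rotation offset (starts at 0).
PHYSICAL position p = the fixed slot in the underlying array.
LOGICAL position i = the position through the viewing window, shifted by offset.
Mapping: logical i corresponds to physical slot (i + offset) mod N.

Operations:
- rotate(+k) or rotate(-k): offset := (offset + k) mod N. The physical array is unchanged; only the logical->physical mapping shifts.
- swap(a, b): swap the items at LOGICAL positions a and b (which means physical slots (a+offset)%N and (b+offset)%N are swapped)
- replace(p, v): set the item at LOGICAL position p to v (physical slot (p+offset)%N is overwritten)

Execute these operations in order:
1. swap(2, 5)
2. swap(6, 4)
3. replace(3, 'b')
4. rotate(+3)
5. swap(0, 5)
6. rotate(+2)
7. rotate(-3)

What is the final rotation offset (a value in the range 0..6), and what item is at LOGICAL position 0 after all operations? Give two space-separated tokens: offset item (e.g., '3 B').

Answer: 2 F

Derivation:
After op 1 (swap(2, 5)): offset=0, physical=[A,B,F,D,E,C,G], logical=[A,B,F,D,E,C,G]
After op 2 (swap(6, 4)): offset=0, physical=[A,B,F,D,G,C,E], logical=[A,B,F,D,G,C,E]
After op 3 (replace(3, 'b')): offset=0, physical=[A,B,F,b,G,C,E], logical=[A,B,F,b,G,C,E]
After op 4 (rotate(+3)): offset=3, physical=[A,B,F,b,G,C,E], logical=[b,G,C,E,A,B,F]
After op 5 (swap(0, 5)): offset=3, physical=[A,b,F,B,G,C,E], logical=[B,G,C,E,A,b,F]
After op 6 (rotate(+2)): offset=5, physical=[A,b,F,B,G,C,E], logical=[C,E,A,b,F,B,G]
After op 7 (rotate(-3)): offset=2, physical=[A,b,F,B,G,C,E], logical=[F,B,G,C,E,A,b]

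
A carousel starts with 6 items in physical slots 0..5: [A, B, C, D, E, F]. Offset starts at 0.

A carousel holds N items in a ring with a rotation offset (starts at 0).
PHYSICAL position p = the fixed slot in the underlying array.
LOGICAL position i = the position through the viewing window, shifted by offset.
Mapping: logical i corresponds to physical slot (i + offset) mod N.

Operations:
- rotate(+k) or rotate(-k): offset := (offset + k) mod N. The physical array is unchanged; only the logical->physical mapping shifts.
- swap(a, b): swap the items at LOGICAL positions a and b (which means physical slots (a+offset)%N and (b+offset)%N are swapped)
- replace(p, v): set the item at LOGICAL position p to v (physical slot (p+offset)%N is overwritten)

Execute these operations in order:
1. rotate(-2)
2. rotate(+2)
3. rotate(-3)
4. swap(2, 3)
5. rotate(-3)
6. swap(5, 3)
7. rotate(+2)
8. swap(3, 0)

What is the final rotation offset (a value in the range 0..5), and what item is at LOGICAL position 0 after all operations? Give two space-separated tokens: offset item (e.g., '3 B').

After op 1 (rotate(-2)): offset=4, physical=[A,B,C,D,E,F], logical=[E,F,A,B,C,D]
After op 2 (rotate(+2)): offset=0, physical=[A,B,C,D,E,F], logical=[A,B,C,D,E,F]
After op 3 (rotate(-3)): offset=3, physical=[A,B,C,D,E,F], logical=[D,E,F,A,B,C]
After op 4 (swap(2, 3)): offset=3, physical=[F,B,C,D,E,A], logical=[D,E,A,F,B,C]
After op 5 (rotate(-3)): offset=0, physical=[F,B,C,D,E,A], logical=[F,B,C,D,E,A]
After op 6 (swap(5, 3)): offset=0, physical=[F,B,C,A,E,D], logical=[F,B,C,A,E,D]
After op 7 (rotate(+2)): offset=2, physical=[F,B,C,A,E,D], logical=[C,A,E,D,F,B]
After op 8 (swap(3, 0)): offset=2, physical=[F,B,D,A,E,C], logical=[D,A,E,C,F,B]

Answer: 2 D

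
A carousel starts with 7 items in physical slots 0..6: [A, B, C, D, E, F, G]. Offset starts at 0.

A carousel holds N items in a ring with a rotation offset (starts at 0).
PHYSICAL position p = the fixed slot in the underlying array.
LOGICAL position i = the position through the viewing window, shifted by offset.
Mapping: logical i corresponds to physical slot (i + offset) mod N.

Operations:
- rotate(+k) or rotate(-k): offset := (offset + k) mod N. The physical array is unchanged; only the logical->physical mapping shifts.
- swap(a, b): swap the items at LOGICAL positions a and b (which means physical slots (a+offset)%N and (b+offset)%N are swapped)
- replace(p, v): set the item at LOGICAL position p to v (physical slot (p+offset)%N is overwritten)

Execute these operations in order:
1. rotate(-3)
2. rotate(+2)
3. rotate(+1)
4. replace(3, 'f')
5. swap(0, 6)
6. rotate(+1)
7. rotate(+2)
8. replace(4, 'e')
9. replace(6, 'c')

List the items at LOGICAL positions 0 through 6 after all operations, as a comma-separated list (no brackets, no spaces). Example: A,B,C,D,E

After op 1 (rotate(-3)): offset=4, physical=[A,B,C,D,E,F,G], logical=[E,F,G,A,B,C,D]
After op 2 (rotate(+2)): offset=6, physical=[A,B,C,D,E,F,G], logical=[G,A,B,C,D,E,F]
After op 3 (rotate(+1)): offset=0, physical=[A,B,C,D,E,F,G], logical=[A,B,C,D,E,F,G]
After op 4 (replace(3, 'f')): offset=0, physical=[A,B,C,f,E,F,G], logical=[A,B,C,f,E,F,G]
After op 5 (swap(0, 6)): offset=0, physical=[G,B,C,f,E,F,A], logical=[G,B,C,f,E,F,A]
After op 6 (rotate(+1)): offset=1, physical=[G,B,C,f,E,F,A], logical=[B,C,f,E,F,A,G]
After op 7 (rotate(+2)): offset=3, physical=[G,B,C,f,E,F,A], logical=[f,E,F,A,G,B,C]
After op 8 (replace(4, 'e')): offset=3, physical=[e,B,C,f,E,F,A], logical=[f,E,F,A,e,B,C]
After op 9 (replace(6, 'c')): offset=3, physical=[e,B,c,f,E,F,A], logical=[f,E,F,A,e,B,c]

Answer: f,E,F,A,e,B,c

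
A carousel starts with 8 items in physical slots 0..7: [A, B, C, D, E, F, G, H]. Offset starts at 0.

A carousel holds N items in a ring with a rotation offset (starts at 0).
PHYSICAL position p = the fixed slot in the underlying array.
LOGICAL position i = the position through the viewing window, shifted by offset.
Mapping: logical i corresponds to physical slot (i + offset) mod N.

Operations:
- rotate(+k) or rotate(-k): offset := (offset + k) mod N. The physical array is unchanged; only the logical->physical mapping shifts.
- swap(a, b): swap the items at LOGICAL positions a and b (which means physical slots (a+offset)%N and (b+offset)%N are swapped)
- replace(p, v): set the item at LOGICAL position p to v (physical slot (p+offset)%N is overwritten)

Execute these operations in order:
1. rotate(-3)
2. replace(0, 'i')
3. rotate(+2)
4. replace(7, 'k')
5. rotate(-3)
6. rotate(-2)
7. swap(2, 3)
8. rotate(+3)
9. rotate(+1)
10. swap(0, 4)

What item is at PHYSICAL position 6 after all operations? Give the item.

After op 1 (rotate(-3)): offset=5, physical=[A,B,C,D,E,F,G,H], logical=[F,G,H,A,B,C,D,E]
After op 2 (replace(0, 'i')): offset=5, physical=[A,B,C,D,E,i,G,H], logical=[i,G,H,A,B,C,D,E]
After op 3 (rotate(+2)): offset=7, physical=[A,B,C,D,E,i,G,H], logical=[H,A,B,C,D,E,i,G]
After op 4 (replace(7, 'k')): offset=7, physical=[A,B,C,D,E,i,k,H], logical=[H,A,B,C,D,E,i,k]
After op 5 (rotate(-3)): offset=4, physical=[A,B,C,D,E,i,k,H], logical=[E,i,k,H,A,B,C,D]
After op 6 (rotate(-2)): offset=2, physical=[A,B,C,D,E,i,k,H], logical=[C,D,E,i,k,H,A,B]
After op 7 (swap(2, 3)): offset=2, physical=[A,B,C,D,i,E,k,H], logical=[C,D,i,E,k,H,A,B]
After op 8 (rotate(+3)): offset=5, physical=[A,B,C,D,i,E,k,H], logical=[E,k,H,A,B,C,D,i]
After op 9 (rotate(+1)): offset=6, physical=[A,B,C,D,i,E,k,H], logical=[k,H,A,B,C,D,i,E]
After op 10 (swap(0, 4)): offset=6, physical=[A,B,k,D,i,E,C,H], logical=[C,H,A,B,k,D,i,E]

Answer: C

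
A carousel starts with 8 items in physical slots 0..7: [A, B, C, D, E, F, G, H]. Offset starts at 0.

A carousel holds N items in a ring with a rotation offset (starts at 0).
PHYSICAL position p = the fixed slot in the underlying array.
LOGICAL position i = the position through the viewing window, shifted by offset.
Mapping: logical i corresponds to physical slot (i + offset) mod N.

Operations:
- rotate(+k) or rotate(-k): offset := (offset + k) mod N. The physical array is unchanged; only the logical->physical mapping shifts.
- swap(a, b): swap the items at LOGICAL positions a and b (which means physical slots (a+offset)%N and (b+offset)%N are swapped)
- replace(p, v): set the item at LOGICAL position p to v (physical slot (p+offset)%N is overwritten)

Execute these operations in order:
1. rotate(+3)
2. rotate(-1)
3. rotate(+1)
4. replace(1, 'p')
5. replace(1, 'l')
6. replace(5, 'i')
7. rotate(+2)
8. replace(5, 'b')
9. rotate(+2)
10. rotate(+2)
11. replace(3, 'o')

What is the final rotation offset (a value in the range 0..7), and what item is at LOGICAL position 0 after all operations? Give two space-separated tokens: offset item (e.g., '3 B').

After op 1 (rotate(+3)): offset=3, physical=[A,B,C,D,E,F,G,H], logical=[D,E,F,G,H,A,B,C]
After op 2 (rotate(-1)): offset=2, physical=[A,B,C,D,E,F,G,H], logical=[C,D,E,F,G,H,A,B]
After op 3 (rotate(+1)): offset=3, physical=[A,B,C,D,E,F,G,H], logical=[D,E,F,G,H,A,B,C]
After op 4 (replace(1, 'p')): offset=3, physical=[A,B,C,D,p,F,G,H], logical=[D,p,F,G,H,A,B,C]
After op 5 (replace(1, 'l')): offset=3, physical=[A,B,C,D,l,F,G,H], logical=[D,l,F,G,H,A,B,C]
After op 6 (replace(5, 'i')): offset=3, physical=[i,B,C,D,l,F,G,H], logical=[D,l,F,G,H,i,B,C]
After op 7 (rotate(+2)): offset=5, physical=[i,B,C,D,l,F,G,H], logical=[F,G,H,i,B,C,D,l]
After op 8 (replace(5, 'b')): offset=5, physical=[i,B,b,D,l,F,G,H], logical=[F,G,H,i,B,b,D,l]
After op 9 (rotate(+2)): offset=7, physical=[i,B,b,D,l,F,G,H], logical=[H,i,B,b,D,l,F,G]
After op 10 (rotate(+2)): offset=1, physical=[i,B,b,D,l,F,G,H], logical=[B,b,D,l,F,G,H,i]
After op 11 (replace(3, 'o')): offset=1, physical=[i,B,b,D,o,F,G,H], logical=[B,b,D,o,F,G,H,i]

Answer: 1 B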